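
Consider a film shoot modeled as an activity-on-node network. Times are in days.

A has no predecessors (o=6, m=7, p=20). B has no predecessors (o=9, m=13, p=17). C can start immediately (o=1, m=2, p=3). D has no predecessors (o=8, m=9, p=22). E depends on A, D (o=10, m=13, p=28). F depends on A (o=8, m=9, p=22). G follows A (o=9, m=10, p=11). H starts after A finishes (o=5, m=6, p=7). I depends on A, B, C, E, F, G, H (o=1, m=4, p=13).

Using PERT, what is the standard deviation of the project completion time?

4.29 days

te_A = (6 + 4·7 + 20)/6 = 54/6 = 9; σ²_A = ((20−6)/6)² = 5.444
te_B = (9 + 4·13 + 17)/6 = 78/6 = 13; σ²_B = ((17−9)/6)² = 1.778
te_C = (1 + 4·2 + 3)/6 = 12/6 = 2; σ²_C = ((3−1)/6)² = 0.111
te_D = (8 + 4·9 + 22)/6 = 66/6 = 11; σ²_D = ((22−8)/6)² = 5.444
te_E = (10 + 4·13 + 28)/6 = 90/6 = 15; σ²_E = ((28−10)/6)² = 9.000
te_F = (8 + 4·9 + 22)/6 = 66/6 = 11; σ²_F = ((22−8)/6)² = 5.444
te_G = (9 + 4·10 + 11)/6 = 60/6 = 10; σ²_G = ((11−9)/6)² = 0.111
te_H = (5 + 4·6 + 7)/6 = 36/6 = 6; σ²_H = ((7−5)/6)² = 0.111
te_I = (1 + 4·4 + 13)/6 = 30/6 = 5; σ²_I = ((13−1)/6)² = 4.000

Forward pass:
ES_A = 0; EF_A = 9
ES_B = 0; EF_B = 13
ES_C = 0; EF_C = 2
ES_D = 0; EF_D = 11
ES_E = max(EF_A=9, EF_D=11) = 11; EF_E = 11+15 = 26
ES_F = 9; EF_F = 9+11 = 20
ES_G = 9; EF_G = 9+10 = 19
ES_H = 9; EF_H = 9+6 = 15
ES_I = max(EF_A=9, EF_B=13, EF_C=2, EF_E=26, EF_F=20, EF_G=19, EF_H=15) = 26; EF_I = 26+5 = 31
Expected project duration μ = 31 days. Critical path: D → E → I.

Variance along critical path = 5.444 + 9.000 + 4.000 = 18.444
σ = √18.444 = 4.295 days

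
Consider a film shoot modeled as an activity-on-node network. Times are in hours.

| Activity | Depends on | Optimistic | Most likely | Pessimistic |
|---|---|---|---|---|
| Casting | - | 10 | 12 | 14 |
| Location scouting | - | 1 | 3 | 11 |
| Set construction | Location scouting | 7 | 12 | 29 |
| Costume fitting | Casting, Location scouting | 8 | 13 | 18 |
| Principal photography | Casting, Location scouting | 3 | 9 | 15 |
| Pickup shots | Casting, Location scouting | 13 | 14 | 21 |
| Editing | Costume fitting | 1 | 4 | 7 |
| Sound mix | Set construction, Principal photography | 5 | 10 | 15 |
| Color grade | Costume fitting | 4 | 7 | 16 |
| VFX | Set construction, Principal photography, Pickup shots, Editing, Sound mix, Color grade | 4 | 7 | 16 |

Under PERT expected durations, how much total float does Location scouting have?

5 hours

te_Casting = (10 + 4·12 + 14)/6 = 72/6 = 12
te_Location scouting = (1 + 4·3 + 11)/6 = 24/6 = 4
te_Set construction = (7 + 4·12 + 29)/6 = 84/6 = 14
te_Costume fitting = (8 + 4·13 + 18)/6 = 78/6 = 13
te_Principal photography = (3 + 4·9 + 15)/6 = 54/6 = 9
te_Pickup shots = (13 + 4·14 + 21)/6 = 90/6 = 15
te_Editing = (1 + 4·4 + 7)/6 = 24/6 = 4
te_Sound mix = (5 + 4·10 + 15)/6 = 60/6 = 10
te_Color grade = (4 + 4·7 + 16)/6 = 48/6 = 8
te_VFX = (4 + 4·7 + 16)/6 = 48/6 = 8

Forward pass:
ES_Casting = 0; EF_Casting = 12
ES_Location scouting = 0; EF_Location scouting = 4
ES_Set construction = 4; EF_Set construction = 4+14 = 18
ES_Costume fitting = max(EF_Casting=12, EF_Location scouting=4) = 12; EF_Costume fitting = 12+13 = 25
ES_Principal photography = max(EF_Casting=12, EF_Location scouting=4) = 12; EF_Principal photography = 12+9 = 21
ES_Pickup shots = max(EF_Casting=12, EF_Location scouting=4) = 12; EF_Pickup shots = 12+15 = 27
ES_Editing = 25; EF_Editing = 25+4 = 29
ES_Sound mix = max(EF_Set construction=18, EF_Principal photography=21) = 21; EF_Sound mix = 21+10 = 31
ES_Color grade = 25; EF_Color grade = 25+8 = 33
ES_VFX = max(EF_Set construction=18, EF_Principal photography=21, EF_Pickup shots=27, EF_Editing=29, EF_Sound mix=31, EF_Color grade=33) = 33; EF_VFX = 33+8 = 41
Expected project duration μ = 41 hours. Critical path: Casting → Costume fitting → Color grade → VFX.

Backward pass:
LF_VFX = 41; LS_VFX = 41−8 = 33
LF_Color grade = LS_VFX = 33; LS_Color grade = 33−8 = 25
LF_Sound mix = LS_VFX = 33; LS_Sound mix = 33−10 = 23
LF_Editing = LS_VFX = 33; LS_Editing = 33−4 = 29
LF_Pickup shots = LS_VFX = 33; LS_Pickup shots = 33−15 = 18
LF_Principal photography = min(LS_Sound mix=23, LS_VFX=33) = 23; LS_Principal photography = 23−9 = 14
LF_Costume fitting = min(LS_Editing=29, LS_Color grade=25) = 25; LS_Costume fitting = 25−13 = 12
LF_Set construction = min(LS_Sound mix=23, LS_VFX=33) = 23; LS_Set construction = 23−14 = 9
LF_Location scouting = min(LS_Set construction=9, LS_Costume fitting=12, LS_Principal photography=14, LS_Pickup shots=18) = 9; LS_Location scouting = 9−4 = 5
LF_Casting = min(LS_Costume fitting=12, LS_Principal photography=14, LS_Pickup shots=18) = 12; LS_Casting = 12−12 = 0
Slack_Location scouting = LS_Location scouting − ES_Location scouting = 5 − 0 = 5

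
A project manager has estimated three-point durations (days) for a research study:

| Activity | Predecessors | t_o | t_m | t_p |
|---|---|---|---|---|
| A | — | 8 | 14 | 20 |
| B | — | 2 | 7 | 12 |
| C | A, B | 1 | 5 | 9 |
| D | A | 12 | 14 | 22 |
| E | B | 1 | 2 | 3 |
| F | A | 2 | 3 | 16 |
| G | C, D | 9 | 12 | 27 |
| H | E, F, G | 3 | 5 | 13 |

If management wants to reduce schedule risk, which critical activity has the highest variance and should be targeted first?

te_A = (8 + 4·14 + 20)/6 = 84/6 = 14; σ²_A = ((20−8)/6)² = 4.000
te_B = (2 + 4·7 + 12)/6 = 42/6 = 7; σ²_B = ((12−2)/6)² = 2.778
te_C = (1 + 4·5 + 9)/6 = 30/6 = 5; σ²_C = ((9−1)/6)² = 1.778
te_D = (12 + 4·14 + 22)/6 = 90/6 = 15; σ²_D = ((22−12)/6)² = 2.778
te_E = (1 + 4·2 + 3)/6 = 12/6 = 2; σ²_E = ((3−1)/6)² = 0.111
te_F = (2 + 4·3 + 16)/6 = 30/6 = 5; σ²_F = ((16−2)/6)² = 5.444
te_G = (9 + 4·12 + 27)/6 = 84/6 = 14; σ²_G = ((27−9)/6)² = 9.000
te_H = (3 + 4·5 + 13)/6 = 36/6 = 6; σ²_H = ((13−3)/6)² = 2.778

Forward pass:
ES_A = 0; EF_A = 14
ES_B = 0; EF_B = 7
ES_C = max(EF_A=14, EF_B=7) = 14; EF_C = 14+5 = 19
ES_D = 14; EF_D = 14+15 = 29
ES_E = 7; EF_E = 7+2 = 9
ES_F = 14; EF_F = 14+5 = 19
ES_G = max(EF_C=19, EF_D=29) = 29; EF_G = 29+14 = 43
ES_H = max(EF_E=9, EF_F=19, EF_G=43) = 43; EF_H = 43+6 = 49
Expected project duration μ = 49 days. Critical path: A → D → G → H.

Variances on critical path: σ²_A=4.000, σ²_D=2.778, σ²_G=9.000, σ²_H=2.778.
Largest is σ²_G = 9.000.

G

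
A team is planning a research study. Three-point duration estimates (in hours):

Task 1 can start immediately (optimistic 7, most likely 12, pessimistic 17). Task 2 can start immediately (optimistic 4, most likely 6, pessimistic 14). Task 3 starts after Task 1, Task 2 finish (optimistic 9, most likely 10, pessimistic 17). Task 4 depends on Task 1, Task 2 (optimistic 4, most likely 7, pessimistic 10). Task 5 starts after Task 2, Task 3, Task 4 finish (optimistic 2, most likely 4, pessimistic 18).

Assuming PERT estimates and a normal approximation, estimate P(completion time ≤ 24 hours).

te_Task 1 = (7 + 4·12 + 17)/6 = 72/6 = 12; σ²_Task 1 = ((17−7)/6)² = 2.778
te_Task 2 = (4 + 4·6 + 14)/6 = 42/6 = 7; σ²_Task 2 = ((14−4)/6)² = 2.778
te_Task 3 = (9 + 4·10 + 17)/6 = 66/6 = 11; σ²_Task 3 = ((17−9)/6)² = 1.778
te_Task 4 = (4 + 4·7 + 10)/6 = 42/6 = 7; σ²_Task 4 = ((10−4)/6)² = 1.000
te_Task 5 = (2 + 4·4 + 18)/6 = 36/6 = 6; σ²_Task 5 = ((18−2)/6)² = 7.111

Forward pass:
ES_Task 1 = 0; EF_Task 1 = 12
ES_Task 2 = 0; EF_Task 2 = 7
ES_Task 3 = max(EF_Task 1=12, EF_Task 2=7) = 12; EF_Task 3 = 12+11 = 23
ES_Task 4 = max(EF_Task 1=12, EF_Task 2=7) = 12; EF_Task 4 = 12+7 = 19
ES_Task 5 = max(EF_Task 2=7, EF_Task 3=23, EF_Task 4=19) = 23; EF_Task 5 = 23+6 = 29
Expected project duration μ = 29 hours. Critical path: Task 1 → Task 3 → Task 5.

Variance along critical path = 2.778 + 1.778 + 7.111 = 11.667; σ = √11.667 = 3.416 hours.
Z = (24 − 29) / 3.416 = -1.464
P(T ≤ 24) = Φ(-1.464) ≈ 0.072

0.072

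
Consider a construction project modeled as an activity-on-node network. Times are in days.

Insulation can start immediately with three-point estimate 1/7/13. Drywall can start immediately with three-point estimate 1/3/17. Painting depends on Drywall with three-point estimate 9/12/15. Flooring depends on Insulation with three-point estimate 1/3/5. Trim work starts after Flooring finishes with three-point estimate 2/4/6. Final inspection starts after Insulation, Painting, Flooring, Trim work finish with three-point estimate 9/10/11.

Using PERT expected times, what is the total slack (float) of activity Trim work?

te_Insulation = (1 + 4·7 + 13)/6 = 42/6 = 7
te_Drywall = (1 + 4·3 + 17)/6 = 30/6 = 5
te_Painting = (9 + 4·12 + 15)/6 = 72/6 = 12
te_Flooring = (1 + 4·3 + 5)/6 = 18/6 = 3
te_Trim work = (2 + 4·4 + 6)/6 = 24/6 = 4
te_Final inspection = (9 + 4·10 + 11)/6 = 60/6 = 10

Forward pass:
ES_Insulation = 0; EF_Insulation = 7
ES_Drywall = 0; EF_Drywall = 5
ES_Painting = 5; EF_Painting = 5+12 = 17
ES_Flooring = 7; EF_Flooring = 7+3 = 10
ES_Trim work = 10; EF_Trim work = 10+4 = 14
ES_Final inspection = max(EF_Insulation=7, EF_Painting=17, EF_Flooring=10, EF_Trim work=14) = 17; EF_Final inspection = 17+10 = 27
Expected project duration μ = 27 days. Critical path: Drywall → Painting → Final inspection.

Backward pass:
LF_Final inspection = 27; LS_Final inspection = 27−10 = 17
LF_Trim work = LS_Final inspection = 17; LS_Trim work = 17−4 = 13
LF_Flooring = min(LS_Trim work=13, LS_Final inspection=17) = 13; LS_Flooring = 13−3 = 10
LF_Painting = LS_Final inspection = 17; LS_Painting = 17−12 = 5
LF_Drywall = LS_Painting = 5; LS_Drywall = 5−5 = 0
LF_Insulation = min(LS_Flooring=10, LS_Final inspection=17) = 10; LS_Insulation = 10−7 = 3
Slack_Trim work = LS_Trim work − ES_Trim work = 13 − 10 = 3

3 days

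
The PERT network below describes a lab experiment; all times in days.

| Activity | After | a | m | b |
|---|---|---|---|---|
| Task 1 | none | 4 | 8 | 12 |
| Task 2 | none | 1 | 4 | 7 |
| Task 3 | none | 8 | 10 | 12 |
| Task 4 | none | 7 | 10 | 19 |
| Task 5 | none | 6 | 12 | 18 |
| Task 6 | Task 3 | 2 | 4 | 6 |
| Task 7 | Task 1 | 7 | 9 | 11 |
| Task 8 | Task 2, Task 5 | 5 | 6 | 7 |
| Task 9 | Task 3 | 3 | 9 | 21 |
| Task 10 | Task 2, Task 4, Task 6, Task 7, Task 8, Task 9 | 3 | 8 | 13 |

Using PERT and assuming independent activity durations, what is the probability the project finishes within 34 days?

0.957

te_Task 1 = (4 + 4·8 + 12)/6 = 48/6 = 8; σ²_Task 1 = ((12−4)/6)² = 1.778
te_Task 2 = (1 + 4·4 + 7)/6 = 24/6 = 4; σ²_Task 2 = ((7−1)/6)² = 1.000
te_Task 3 = (8 + 4·10 + 12)/6 = 60/6 = 10; σ²_Task 3 = ((12−8)/6)² = 0.444
te_Task 4 = (7 + 4·10 + 19)/6 = 66/6 = 11; σ²_Task 4 = ((19−7)/6)² = 4.000
te_Task 5 = (6 + 4·12 + 18)/6 = 72/6 = 12; σ²_Task 5 = ((18−6)/6)² = 4.000
te_Task 6 = (2 + 4·4 + 6)/6 = 24/6 = 4; σ²_Task 6 = ((6−2)/6)² = 0.444
te_Task 7 = (7 + 4·9 + 11)/6 = 54/6 = 9; σ²_Task 7 = ((11−7)/6)² = 0.444
te_Task 8 = (5 + 4·6 + 7)/6 = 36/6 = 6; σ²_Task 8 = ((7−5)/6)² = 0.111
te_Task 9 = (3 + 4·9 + 21)/6 = 60/6 = 10; σ²_Task 9 = ((21−3)/6)² = 9.000
te_Task 10 = (3 + 4·8 + 13)/6 = 48/6 = 8; σ²_Task 10 = ((13−3)/6)² = 2.778

Forward pass:
ES_Task 1 = 0; EF_Task 1 = 8
ES_Task 2 = 0; EF_Task 2 = 4
ES_Task 3 = 0; EF_Task 3 = 10
ES_Task 4 = 0; EF_Task 4 = 11
ES_Task 5 = 0; EF_Task 5 = 12
ES_Task 6 = 10; EF_Task 6 = 10+4 = 14
ES_Task 7 = 8; EF_Task 7 = 8+9 = 17
ES_Task 8 = max(EF_Task 2=4, EF_Task 5=12) = 12; EF_Task 8 = 12+6 = 18
ES_Task 9 = 10; EF_Task 9 = 10+10 = 20
ES_Task 10 = max(EF_Task 2=4, EF_Task 4=11, EF_Task 6=14, EF_Task 7=17, EF_Task 8=18, EF_Task 9=20) = 20; EF_Task 10 = 20+8 = 28
Expected project duration μ = 28 days. Critical path: Task 3 → Task 9 → Task 10.

Variance along critical path = 0.444 + 9.000 + 2.778 = 12.222; σ = √12.222 = 3.496 days.
Z = (34 − 28) / 3.496 = 1.716
P(T ≤ 34) = Φ(1.716) ≈ 0.957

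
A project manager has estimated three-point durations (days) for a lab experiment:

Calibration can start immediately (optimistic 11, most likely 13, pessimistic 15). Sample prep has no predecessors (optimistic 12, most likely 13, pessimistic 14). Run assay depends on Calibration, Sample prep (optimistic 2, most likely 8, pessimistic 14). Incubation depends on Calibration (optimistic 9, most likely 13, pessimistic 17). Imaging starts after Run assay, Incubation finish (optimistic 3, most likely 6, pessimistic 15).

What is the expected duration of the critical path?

te_Calibration = (11 + 4·13 + 15)/6 = 78/6 = 13
te_Sample prep = (12 + 4·13 + 14)/6 = 78/6 = 13
te_Run assay = (2 + 4·8 + 14)/6 = 48/6 = 8
te_Incubation = (9 + 4·13 + 17)/6 = 78/6 = 13
te_Imaging = (3 + 4·6 + 15)/6 = 42/6 = 7

Forward pass:
ES_Calibration = 0; EF_Calibration = 13
ES_Sample prep = 0; EF_Sample prep = 13
ES_Run assay = max(EF_Calibration=13, EF_Sample prep=13) = 13; EF_Run assay = 13+8 = 21
ES_Incubation = 13; EF_Incubation = 13+13 = 26
ES_Imaging = max(EF_Run assay=21, EF_Incubation=26) = 26; EF_Imaging = 26+7 = 33
Expected project duration μ = 33 days. Critical path: Calibration → Incubation → Imaging.

33 days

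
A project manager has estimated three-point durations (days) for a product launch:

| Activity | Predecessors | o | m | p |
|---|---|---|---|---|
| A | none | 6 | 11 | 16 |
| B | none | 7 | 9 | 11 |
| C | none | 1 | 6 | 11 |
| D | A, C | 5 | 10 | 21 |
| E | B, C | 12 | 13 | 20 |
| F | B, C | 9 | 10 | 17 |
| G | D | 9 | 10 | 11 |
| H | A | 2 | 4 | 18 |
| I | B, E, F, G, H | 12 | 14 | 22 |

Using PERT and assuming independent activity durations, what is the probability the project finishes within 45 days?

te_A = (6 + 4·11 + 16)/6 = 66/6 = 11; σ²_A = ((16−6)/6)² = 2.778
te_B = (7 + 4·9 + 11)/6 = 54/6 = 9; σ²_B = ((11−7)/6)² = 0.444
te_C = (1 + 4·6 + 11)/6 = 36/6 = 6; σ²_C = ((11−1)/6)² = 2.778
te_D = (5 + 4·10 + 21)/6 = 66/6 = 11; σ²_D = ((21−5)/6)² = 7.111
te_E = (12 + 4·13 + 20)/6 = 84/6 = 14; σ²_E = ((20−12)/6)² = 1.778
te_F = (9 + 4·10 + 17)/6 = 66/6 = 11; σ²_F = ((17−9)/6)² = 1.778
te_G = (9 + 4·10 + 11)/6 = 60/6 = 10; σ²_G = ((11−9)/6)² = 0.111
te_H = (2 + 4·4 + 18)/6 = 36/6 = 6; σ²_H = ((18−2)/6)² = 7.111
te_I = (12 + 4·14 + 22)/6 = 90/6 = 15; σ²_I = ((22−12)/6)² = 2.778

Forward pass:
ES_A = 0; EF_A = 11
ES_B = 0; EF_B = 9
ES_C = 0; EF_C = 6
ES_D = max(EF_A=11, EF_C=6) = 11; EF_D = 11+11 = 22
ES_E = max(EF_B=9, EF_C=6) = 9; EF_E = 9+14 = 23
ES_F = max(EF_B=9, EF_C=6) = 9; EF_F = 9+11 = 20
ES_G = 22; EF_G = 22+10 = 32
ES_H = 11; EF_H = 11+6 = 17
ES_I = max(EF_B=9, EF_E=23, EF_F=20, EF_G=32, EF_H=17) = 32; EF_I = 32+15 = 47
Expected project duration μ = 47 days. Critical path: A → D → G → I.

Variance along critical path = 2.778 + 7.111 + 0.111 + 2.778 = 12.778; σ = √12.778 = 3.575 days.
Z = (45 − 47) / 3.575 = -0.560
P(T ≤ 45) = Φ(-0.560) ≈ 0.288

0.288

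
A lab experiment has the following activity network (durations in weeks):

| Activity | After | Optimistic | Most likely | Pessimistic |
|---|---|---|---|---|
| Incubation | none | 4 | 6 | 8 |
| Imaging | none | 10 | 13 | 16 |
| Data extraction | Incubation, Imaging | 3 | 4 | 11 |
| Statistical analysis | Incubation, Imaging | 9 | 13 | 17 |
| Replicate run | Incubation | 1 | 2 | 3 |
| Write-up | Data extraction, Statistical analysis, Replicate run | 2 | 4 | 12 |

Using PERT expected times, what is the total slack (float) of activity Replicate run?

te_Incubation = (4 + 4·6 + 8)/6 = 36/6 = 6
te_Imaging = (10 + 4·13 + 16)/6 = 78/6 = 13
te_Data extraction = (3 + 4·4 + 11)/6 = 30/6 = 5
te_Statistical analysis = (9 + 4·13 + 17)/6 = 78/6 = 13
te_Replicate run = (1 + 4·2 + 3)/6 = 12/6 = 2
te_Write-up = (2 + 4·4 + 12)/6 = 30/6 = 5

Forward pass:
ES_Incubation = 0; EF_Incubation = 6
ES_Imaging = 0; EF_Imaging = 13
ES_Data extraction = max(EF_Incubation=6, EF_Imaging=13) = 13; EF_Data extraction = 13+5 = 18
ES_Statistical analysis = max(EF_Incubation=6, EF_Imaging=13) = 13; EF_Statistical analysis = 13+13 = 26
ES_Replicate run = 6; EF_Replicate run = 6+2 = 8
ES_Write-up = max(EF_Data extraction=18, EF_Statistical analysis=26, EF_Replicate run=8) = 26; EF_Write-up = 26+5 = 31
Expected project duration μ = 31 weeks. Critical path: Imaging → Statistical analysis → Write-up.

Backward pass:
LF_Write-up = 31; LS_Write-up = 31−5 = 26
LF_Replicate run = LS_Write-up = 26; LS_Replicate run = 26−2 = 24
LF_Statistical analysis = LS_Write-up = 26; LS_Statistical analysis = 26−13 = 13
LF_Data extraction = LS_Write-up = 26; LS_Data extraction = 26−5 = 21
LF_Imaging = min(LS_Data extraction=21, LS_Statistical analysis=13) = 13; LS_Imaging = 13−13 = 0
LF_Incubation = min(LS_Data extraction=21, LS_Statistical analysis=13, LS_Replicate run=24) = 13; LS_Incubation = 13−6 = 7
Slack_Replicate run = LS_Replicate run − ES_Replicate run = 24 − 6 = 18

18 weeks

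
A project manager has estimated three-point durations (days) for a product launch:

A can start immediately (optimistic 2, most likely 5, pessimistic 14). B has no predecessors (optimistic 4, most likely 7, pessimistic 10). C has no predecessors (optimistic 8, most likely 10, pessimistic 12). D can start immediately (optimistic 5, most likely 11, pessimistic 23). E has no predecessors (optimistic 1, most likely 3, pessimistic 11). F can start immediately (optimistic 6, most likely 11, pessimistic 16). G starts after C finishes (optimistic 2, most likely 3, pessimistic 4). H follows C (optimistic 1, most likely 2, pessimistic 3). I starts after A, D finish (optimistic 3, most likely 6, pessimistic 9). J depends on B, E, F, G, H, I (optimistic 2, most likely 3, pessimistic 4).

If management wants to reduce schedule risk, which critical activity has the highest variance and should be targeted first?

D

te_A = (2 + 4·5 + 14)/6 = 36/6 = 6; σ²_A = ((14−2)/6)² = 4.000
te_B = (4 + 4·7 + 10)/6 = 42/6 = 7; σ²_B = ((10−4)/6)² = 1.000
te_C = (8 + 4·10 + 12)/6 = 60/6 = 10; σ²_C = ((12−8)/6)² = 0.444
te_D = (5 + 4·11 + 23)/6 = 72/6 = 12; σ²_D = ((23−5)/6)² = 9.000
te_E = (1 + 4·3 + 11)/6 = 24/6 = 4; σ²_E = ((11−1)/6)² = 2.778
te_F = (6 + 4·11 + 16)/6 = 66/6 = 11; σ²_F = ((16−6)/6)² = 2.778
te_G = (2 + 4·3 + 4)/6 = 18/6 = 3; σ²_G = ((4−2)/6)² = 0.111
te_H = (1 + 4·2 + 3)/6 = 12/6 = 2; σ²_H = ((3−1)/6)² = 0.111
te_I = (3 + 4·6 + 9)/6 = 36/6 = 6; σ²_I = ((9−3)/6)² = 1.000
te_J = (2 + 4·3 + 4)/6 = 18/6 = 3; σ²_J = ((4−2)/6)² = 0.111

Forward pass:
ES_A = 0; EF_A = 6
ES_B = 0; EF_B = 7
ES_C = 0; EF_C = 10
ES_D = 0; EF_D = 12
ES_E = 0; EF_E = 4
ES_F = 0; EF_F = 11
ES_G = 10; EF_G = 10+3 = 13
ES_H = 10; EF_H = 10+2 = 12
ES_I = max(EF_A=6, EF_D=12) = 12; EF_I = 12+6 = 18
ES_J = max(EF_B=7, EF_E=4, EF_F=11, EF_G=13, EF_H=12, EF_I=18) = 18; EF_J = 18+3 = 21
Expected project duration μ = 21 days. Critical path: D → I → J.

Variances on critical path: σ²_D=9.000, σ²_I=1.000, σ²_J=0.111.
Largest is σ²_D = 9.000.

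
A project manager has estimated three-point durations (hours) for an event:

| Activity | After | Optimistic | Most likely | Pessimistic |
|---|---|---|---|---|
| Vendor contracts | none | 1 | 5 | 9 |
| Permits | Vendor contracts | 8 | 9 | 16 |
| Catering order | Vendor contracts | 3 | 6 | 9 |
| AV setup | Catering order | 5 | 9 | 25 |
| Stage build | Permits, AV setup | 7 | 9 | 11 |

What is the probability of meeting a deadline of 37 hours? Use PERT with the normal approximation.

0.943

te_Vendor contracts = (1 + 4·5 + 9)/6 = 30/6 = 5; σ²_Vendor contracts = ((9−1)/6)² = 1.778
te_Permits = (8 + 4·9 + 16)/6 = 60/6 = 10; σ²_Permits = ((16−8)/6)² = 1.778
te_Catering order = (3 + 4·6 + 9)/6 = 36/6 = 6; σ²_Catering order = ((9−3)/6)² = 1.000
te_AV setup = (5 + 4·9 + 25)/6 = 66/6 = 11; σ²_AV setup = ((25−5)/6)² = 11.111
te_Stage build = (7 + 4·9 + 11)/6 = 54/6 = 9; σ²_Stage build = ((11−7)/6)² = 0.444

Forward pass:
ES_Vendor contracts = 0; EF_Vendor contracts = 5
ES_Permits = 5; EF_Permits = 5+10 = 15
ES_Catering order = 5; EF_Catering order = 5+6 = 11
ES_AV setup = 11; EF_AV setup = 11+11 = 22
ES_Stage build = max(EF_Permits=15, EF_AV setup=22) = 22; EF_Stage build = 22+9 = 31
Expected project duration μ = 31 hours. Critical path: Vendor contracts → Catering order → AV setup → Stage build.

Variance along critical path = 1.778 + 1.000 + 11.111 + 0.444 = 14.333; σ = √14.333 = 3.786 hours.
Z = (37 − 31) / 3.786 = 1.585
P(T ≤ 37) = Φ(1.585) ≈ 0.943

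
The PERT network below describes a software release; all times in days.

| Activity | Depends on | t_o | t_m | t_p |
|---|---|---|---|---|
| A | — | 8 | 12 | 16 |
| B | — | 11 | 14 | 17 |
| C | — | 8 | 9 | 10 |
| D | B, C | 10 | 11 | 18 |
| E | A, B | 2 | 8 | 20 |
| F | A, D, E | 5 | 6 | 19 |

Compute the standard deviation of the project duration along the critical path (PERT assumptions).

2.87 days

te_A = (8 + 4·12 + 16)/6 = 72/6 = 12; σ²_A = ((16−8)/6)² = 1.778
te_B = (11 + 4·14 + 17)/6 = 84/6 = 14; σ²_B = ((17−11)/6)² = 1.000
te_C = (8 + 4·9 + 10)/6 = 54/6 = 9; σ²_C = ((10−8)/6)² = 0.111
te_D = (10 + 4·11 + 18)/6 = 72/6 = 12; σ²_D = ((18−10)/6)² = 1.778
te_E = (2 + 4·8 + 20)/6 = 54/6 = 9; σ²_E = ((20−2)/6)² = 9.000
te_F = (5 + 4·6 + 19)/6 = 48/6 = 8; σ²_F = ((19−5)/6)² = 5.444

Forward pass:
ES_A = 0; EF_A = 12
ES_B = 0; EF_B = 14
ES_C = 0; EF_C = 9
ES_D = max(EF_B=14, EF_C=9) = 14; EF_D = 14+12 = 26
ES_E = max(EF_A=12, EF_B=14) = 14; EF_E = 14+9 = 23
ES_F = max(EF_A=12, EF_D=26, EF_E=23) = 26; EF_F = 26+8 = 34
Expected project duration μ = 34 days. Critical path: B → D → F.

Variance along critical path = 1.000 + 1.778 + 5.444 = 8.222
σ = √8.222 = 2.867 days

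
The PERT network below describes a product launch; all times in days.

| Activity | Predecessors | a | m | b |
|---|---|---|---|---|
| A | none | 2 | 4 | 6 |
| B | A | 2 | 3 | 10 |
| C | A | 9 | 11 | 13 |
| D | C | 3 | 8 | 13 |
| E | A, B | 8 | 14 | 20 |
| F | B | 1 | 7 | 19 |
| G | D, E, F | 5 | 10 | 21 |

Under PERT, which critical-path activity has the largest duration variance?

G

te_A = (2 + 4·4 + 6)/6 = 24/6 = 4; σ²_A = ((6−2)/6)² = 0.444
te_B = (2 + 4·3 + 10)/6 = 24/6 = 4; σ²_B = ((10−2)/6)² = 1.778
te_C = (9 + 4·11 + 13)/6 = 66/6 = 11; σ²_C = ((13−9)/6)² = 0.444
te_D = (3 + 4·8 + 13)/6 = 48/6 = 8; σ²_D = ((13−3)/6)² = 2.778
te_E = (8 + 4·14 + 20)/6 = 84/6 = 14; σ²_E = ((20−8)/6)² = 4.000
te_F = (1 + 4·7 + 19)/6 = 48/6 = 8; σ²_F = ((19−1)/6)² = 9.000
te_G = (5 + 4·10 + 21)/6 = 66/6 = 11; σ²_G = ((21−5)/6)² = 7.111

Forward pass:
ES_A = 0; EF_A = 4
ES_B = 4; EF_B = 4+4 = 8
ES_C = 4; EF_C = 4+11 = 15
ES_D = 15; EF_D = 15+8 = 23
ES_E = max(EF_A=4, EF_B=8) = 8; EF_E = 8+14 = 22
ES_F = 8; EF_F = 8+8 = 16
ES_G = max(EF_D=23, EF_E=22, EF_F=16) = 23; EF_G = 23+11 = 34
Expected project duration μ = 34 days. Critical path: A → C → D → G.

Variances on critical path: σ²_A=0.444, σ²_C=0.444, σ²_D=2.778, σ²_G=7.111.
Largest is σ²_G = 7.111.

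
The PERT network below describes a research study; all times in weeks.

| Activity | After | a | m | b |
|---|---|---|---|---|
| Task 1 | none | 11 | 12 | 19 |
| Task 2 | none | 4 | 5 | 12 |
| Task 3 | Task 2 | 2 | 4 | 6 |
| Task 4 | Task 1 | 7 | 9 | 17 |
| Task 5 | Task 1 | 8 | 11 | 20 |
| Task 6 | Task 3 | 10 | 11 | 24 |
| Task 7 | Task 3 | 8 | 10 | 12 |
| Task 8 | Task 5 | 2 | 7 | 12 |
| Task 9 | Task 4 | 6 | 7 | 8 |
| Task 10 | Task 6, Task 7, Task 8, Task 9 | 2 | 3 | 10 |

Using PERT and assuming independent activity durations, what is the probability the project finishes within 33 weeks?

0.175

te_Task 1 = (11 + 4·12 + 19)/6 = 78/6 = 13; σ²_Task 1 = ((19−11)/6)² = 1.778
te_Task 2 = (4 + 4·5 + 12)/6 = 36/6 = 6; σ²_Task 2 = ((12−4)/6)² = 1.778
te_Task 3 = (2 + 4·4 + 6)/6 = 24/6 = 4; σ²_Task 3 = ((6−2)/6)² = 0.444
te_Task 4 = (7 + 4·9 + 17)/6 = 60/6 = 10; σ²_Task 4 = ((17−7)/6)² = 2.778
te_Task 5 = (8 + 4·11 + 20)/6 = 72/6 = 12; σ²_Task 5 = ((20−8)/6)² = 4.000
te_Task 6 = (10 + 4·11 + 24)/6 = 78/6 = 13; σ²_Task 6 = ((24−10)/6)² = 5.444
te_Task 7 = (8 + 4·10 + 12)/6 = 60/6 = 10; σ²_Task 7 = ((12−8)/6)² = 0.444
te_Task 8 = (2 + 4·7 + 12)/6 = 42/6 = 7; σ²_Task 8 = ((12−2)/6)² = 2.778
te_Task 9 = (6 + 4·7 + 8)/6 = 42/6 = 7; σ²_Task 9 = ((8−6)/6)² = 0.111
te_Task 10 = (2 + 4·3 + 10)/6 = 24/6 = 4; σ²_Task 10 = ((10−2)/6)² = 1.778

Forward pass:
ES_Task 1 = 0; EF_Task 1 = 13
ES_Task 2 = 0; EF_Task 2 = 6
ES_Task 3 = 6; EF_Task 3 = 6+4 = 10
ES_Task 4 = 13; EF_Task 4 = 13+10 = 23
ES_Task 5 = 13; EF_Task 5 = 13+12 = 25
ES_Task 6 = 10; EF_Task 6 = 10+13 = 23
ES_Task 7 = 10; EF_Task 7 = 10+10 = 20
ES_Task 8 = 25; EF_Task 8 = 25+7 = 32
ES_Task 9 = 23; EF_Task 9 = 23+7 = 30
ES_Task 10 = max(EF_Task 6=23, EF_Task 7=20, EF_Task 8=32, EF_Task 9=30) = 32; EF_Task 10 = 32+4 = 36
Expected project duration μ = 36 weeks. Critical path: Task 1 → Task 5 → Task 8 → Task 10.

Variance along critical path = 1.778 + 4.000 + 2.778 + 1.778 = 10.333; σ = √10.333 = 3.215 weeks.
Z = (33 − 36) / 3.215 = -0.933
P(T ≤ 33) = Φ(-0.933) ≈ 0.175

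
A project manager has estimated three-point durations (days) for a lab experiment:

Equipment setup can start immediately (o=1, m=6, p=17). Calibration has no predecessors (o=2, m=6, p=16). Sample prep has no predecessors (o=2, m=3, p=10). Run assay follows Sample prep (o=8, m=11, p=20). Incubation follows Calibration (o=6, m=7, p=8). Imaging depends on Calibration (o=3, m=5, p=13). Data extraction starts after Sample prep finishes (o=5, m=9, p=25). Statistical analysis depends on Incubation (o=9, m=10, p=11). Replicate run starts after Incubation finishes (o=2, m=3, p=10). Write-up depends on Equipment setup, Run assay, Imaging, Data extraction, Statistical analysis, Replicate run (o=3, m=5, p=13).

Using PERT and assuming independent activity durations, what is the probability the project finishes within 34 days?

0.916

te_Equipment setup = (1 + 4·6 + 17)/6 = 42/6 = 7; σ²_Equipment setup = ((17−1)/6)² = 7.111
te_Calibration = (2 + 4·6 + 16)/6 = 42/6 = 7; σ²_Calibration = ((16−2)/6)² = 5.444
te_Sample prep = (2 + 4·3 + 10)/6 = 24/6 = 4; σ²_Sample prep = ((10−2)/6)² = 1.778
te_Run assay = (8 + 4·11 + 20)/6 = 72/6 = 12; σ²_Run assay = ((20−8)/6)² = 4.000
te_Incubation = (6 + 4·7 + 8)/6 = 42/6 = 7; σ²_Incubation = ((8−6)/6)² = 0.111
te_Imaging = (3 + 4·5 + 13)/6 = 36/6 = 6; σ²_Imaging = ((13−3)/6)² = 2.778
te_Data extraction = (5 + 4·9 + 25)/6 = 66/6 = 11; σ²_Data extraction = ((25−5)/6)² = 11.111
te_Statistical analysis = (9 + 4·10 + 11)/6 = 60/6 = 10; σ²_Statistical analysis = ((11−9)/6)² = 0.111
te_Replicate run = (2 + 4·3 + 10)/6 = 24/6 = 4; σ²_Replicate run = ((10−2)/6)² = 1.778
te_Write-up = (3 + 4·5 + 13)/6 = 36/6 = 6; σ²_Write-up = ((13−3)/6)² = 2.778

Forward pass:
ES_Equipment setup = 0; EF_Equipment setup = 7
ES_Calibration = 0; EF_Calibration = 7
ES_Sample prep = 0; EF_Sample prep = 4
ES_Run assay = 4; EF_Run assay = 4+12 = 16
ES_Incubation = 7; EF_Incubation = 7+7 = 14
ES_Imaging = 7; EF_Imaging = 7+6 = 13
ES_Data extraction = 4; EF_Data extraction = 4+11 = 15
ES_Statistical analysis = 14; EF_Statistical analysis = 14+10 = 24
ES_Replicate run = 14; EF_Replicate run = 14+4 = 18
ES_Write-up = max(EF_Equipment setup=7, EF_Run assay=16, EF_Imaging=13, EF_Data extraction=15, EF_Statistical analysis=24, EF_Replicate run=18) = 24; EF_Write-up = 24+6 = 30
Expected project duration μ = 30 days. Critical path: Calibration → Incubation → Statistical analysis → Write-up.

Variance along critical path = 5.444 + 0.111 + 0.111 + 2.778 = 8.444; σ = √8.444 = 2.906 days.
Z = (34 − 30) / 2.906 = 1.376
P(T ≤ 34) = Φ(1.376) ≈ 0.916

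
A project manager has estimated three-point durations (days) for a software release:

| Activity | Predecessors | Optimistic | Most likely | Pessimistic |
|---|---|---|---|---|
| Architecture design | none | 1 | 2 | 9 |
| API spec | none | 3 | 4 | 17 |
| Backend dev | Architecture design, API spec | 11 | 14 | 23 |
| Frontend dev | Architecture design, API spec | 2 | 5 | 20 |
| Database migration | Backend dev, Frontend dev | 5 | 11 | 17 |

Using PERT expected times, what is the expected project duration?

te_Architecture design = (1 + 4·2 + 9)/6 = 18/6 = 3
te_API spec = (3 + 4·4 + 17)/6 = 36/6 = 6
te_Backend dev = (11 + 4·14 + 23)/6 = 90/6 = 15
te_Frontend dev = (2 + 4·5 + 20)/6 = 42/6 = 7
te_Database migration = (5 + 4·11 + 17)/6 = 66/6 = 11

Forward pass:
ES_Architecture design = 0; EF_Architecture design = 3
ES_API spec = 0; EF_API spec = 6
ES_Backend dev = max(EF_Architecture design=3, EF_API spec=6) = 6; EF_Backend dev = 6+15 = 21
ES_Frontend dev = max(EF_Architecture design=3, EF_API spec=6) = 6; EF_Frontend dev = 6+7 = 13
ES_Database migration = max(EF_Backend dev=21, EF_Frontend dev=13) = 21; EF_Database migration = 21+11 = 32
Expected project duration μ = 32 days. Critical path: API spec → Backend dev → Database migration.

32 days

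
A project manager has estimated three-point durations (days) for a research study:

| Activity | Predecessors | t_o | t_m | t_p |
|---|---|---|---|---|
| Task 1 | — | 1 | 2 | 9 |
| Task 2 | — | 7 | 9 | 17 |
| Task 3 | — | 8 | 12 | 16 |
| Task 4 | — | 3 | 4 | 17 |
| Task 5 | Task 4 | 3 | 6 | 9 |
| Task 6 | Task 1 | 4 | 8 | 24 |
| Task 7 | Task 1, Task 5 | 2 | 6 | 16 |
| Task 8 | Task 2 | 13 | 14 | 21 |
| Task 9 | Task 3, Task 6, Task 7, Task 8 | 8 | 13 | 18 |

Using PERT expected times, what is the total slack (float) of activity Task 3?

13 days

te_Task 1 = (1 + 4·2 + 9)/6 = 18/6 = 3
te_Task 2 = (7 + 4·9 + 17)/6 = 60/6 = 10
te_Task 3 = (8 + 4·12 + 16)/6 = 72/6 = 12
te_Task 4 = (3 + 4·4 + 17)/6 = 36/6 = 6
te_Task 5 = (3 + 4·6 + 9)/6 = 36/6 = 6
te_Task 6 = (4 + 4·8 + 24)/6 = 60/6 = 10
te_Task 7 = (2 + 4·6 + 16)/6 = 42/6 = 7
te_Task 8 = (13 + 4·14 + 21)/6 = 90/6 = 15
te_Task 9 = (8 + 4·13 + 18)/6 = 78/6 = 13

Forward pass:
ES_Task 1 = 0; EF_Task 1 = 3
ES_Task 2 = 0; EF_Task 2 = 10
ES_Task 3 = 0; EF_Task 3 = 12
ES_Task 4 = 0; EF_Task 4 = 6
ES_Task 5 = 6; EF_Task 5 = 6+6 = 12
ES_Task 6 = 3; EF_Task 6 = 3+10 = 13
ES_Task 7 = max(EF_Task 1=3, EF_Task 5=12) = 12; EF_Task 7 = 12+7 = 19
ES_Task 8 = 10; EF_Task 8 = 10+15 = 25
ES_Task 9 = max(EF_Task 3=12, EF_Task 6=13, EF_Task 7=19, EF_Task 8=25) = 25; EF_Task 9 = 25+13 = 38
Expected project duration μ = 38 days. Critical path: Task 2 → Task 8 → Task 9.

Backward pass:
LF_Task 9 = 38; LS_Task 9 = 38−13 = 25
LF_Task 8 = LS_Task 9 = 25; LS_Task 8 = 25−15 = 10
LF_Task 7 = LS_Task 9 = 25; LS_Task 7 = 25−7 = 18
LF_Task 6 = LS_Task 9 = 25; LS_Task 6 = 25−10 = 15
LF_Task 5 = LS_Task 7 = 18; LS_Task 5 = 18−6 = 12
LF_Task 4 = LS_Task 5 = 12; LS_Task 4 = 12−6 = 6
LF_Task 3 = LS_Task 9 = 25; LS_Task 3 = 25−12 = 13
LF_Task 2 = LS_Task 8 = 10; LS_Task 2 = 10−10 = 0
LF_Task 1 = min(LS_Task 6=15, LS_Task 7=18) = 15; LS_Task 1 = 15−3 = 12
Slack_Task 3 = LS_Task 3 − ES_Task 3 = 13 − 0 = 13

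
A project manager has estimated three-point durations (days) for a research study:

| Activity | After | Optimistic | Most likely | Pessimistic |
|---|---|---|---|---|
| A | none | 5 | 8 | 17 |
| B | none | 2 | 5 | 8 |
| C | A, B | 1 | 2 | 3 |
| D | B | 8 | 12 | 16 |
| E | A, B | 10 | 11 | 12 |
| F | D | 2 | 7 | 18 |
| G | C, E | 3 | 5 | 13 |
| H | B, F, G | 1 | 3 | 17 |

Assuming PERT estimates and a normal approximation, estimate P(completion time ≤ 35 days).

te_A = (5 + 4·8 + 17)/6 = 54/6 = 9; σ²_A = ((17−5)/6)² = 4.000
te_B = (2 + 4·5 + 8)/6 = 30/6 = 5; σ²_B = ((8−2)/6)² = 1.000
te_C = (1 + 4·2 + 3)/6 = 12/6 = 2; σ²_C = ((3−1)/6)² = 0.111
te_D = (8 + 4·12 + 16)/6 = 72/6 = 12; σ²_D = ((16−8)/6)² = 1.778
te_E = (10 + 4·11 + 12)/6 = 66/6 = 11; σ²_E = ((12−10)/6)² = 0.111
te_F = (2 + 4·7 + 18)/6 = 48/6 = 8; σ²_F = ((18−2)/6)² = 7.111
te_G = (3 + 4·5 + 13)/6 = 36/6 = 6; σ²_G = ((13−3)/6)² = 2.778
te_H = (1 + 4·3 + 17)/6 = 30/6 = 5; σ²_H = ((17−1)/6)² = 7.111

Forward pass:
ES_A = 0; EF_A = 9
ES_B = 0; EF_B = 5
ES_C = max(EF_A=9, EF_B=5) = 9; EF_C = 9+2 = 11
ES_D = 5; EF_D = 5+12 = 17
ES_E = max(EF_A=9, EF_B=5) = 9; EF_E = 9+11 = 20
ES_F = 17; EF_F = 17+8 = 25
ES_G = max(EF_C=11, EF_E=20) = 20; EF_G = 20+6 = 26
ES_H = max(EF_B=5, EF_F=25, EF_G=26) = 26; EF_H = 26+5 = 31
Expected project duration μ = 31 days. Critical path: A → E → G → H.

Variance along critical path = 4.000 + 0.111 + 2.778 + 7.111 = 14.000; σ = √14.000 = 3.742 days.
Z = (35 − 31) / 3.742 = 1.069
P(T ≤ 35) = Φ(1.069) ≈ 0.857

0.857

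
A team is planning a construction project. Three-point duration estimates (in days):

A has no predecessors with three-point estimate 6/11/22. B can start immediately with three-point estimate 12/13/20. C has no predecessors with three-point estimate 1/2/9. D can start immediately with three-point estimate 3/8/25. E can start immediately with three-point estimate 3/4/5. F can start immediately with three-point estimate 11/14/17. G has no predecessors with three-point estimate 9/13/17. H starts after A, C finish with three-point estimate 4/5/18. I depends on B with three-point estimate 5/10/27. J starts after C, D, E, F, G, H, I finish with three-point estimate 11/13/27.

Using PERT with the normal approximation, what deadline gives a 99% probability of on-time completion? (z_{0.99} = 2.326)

te_A = (6 + 4·11 + 22)/6 = 72/6 = 12; σ²_A = ((22−6)/6)² = 7.111
te_B = (12 + 4·13 + 20)/6 = 84/6 = 14; σ²_B = ((20−12)/6)² = 1.778
te_C = (1 + 4·2 + 9)/6 = 18/6 = 3; σ²_C = ((9−1)/6)² = 1.778
te_D = (3 + 4·8 + 25)/6 = 60/6 = 10; σ²_D = ((25−3)/6)² = 13.444
te_E = (3 + 4·4 + 5)/6 = 24/6 = 4; σ²_E = ((5−3)/6)² = 0.111
te_F = (11 + 4·14 + 17)/6 = 84/6 = 14; σ²_F = ((17−11)/6)² = 1.000
te_G = (9 + 4·13 + 17)/6 = 78/6 = 13; σ²_G = ((17−9)/6)² = 1.778
te_H = (4 + 4·5 + 18)/6 = 42/6 = 7; σ²_H = ((18−4)/6)² = 5.444
te_I = (5 + 4·10 + 27)/6 = 72/6 = 12; σ²_I = ((27−5)/6)² = 13.444
te_J = (11 + 4·13 + 27)/6 = 90/6 = 15; σ²_J = ((27−11)/6)² = 7.111

Forward pass:
ES_A = 0; EF_A = 12
ES_B = 0; EF_B = 14
ES_C = 0; EF_C = 3
ES_D = 0; EF_D = 10
ES_E = 0; EF_E = 4
ES_F = 0; EF_F = 14
ES_G = 0; EF_G = 13
ES_H = max(EF_A=12, EF_C=3) = 12; EF_H = 12+7 = 19
ES_I = 14; EF_I = 14+12 = 26
ES_J = max(EF_C=3, EF_D=10, EF_E=4, EF_F=14, EF_G=13, EF_H=19, EF_I=26) = 26; EF_J = 26+15 = 41
Expected project duration μ = 41 days. Critical path: B → I → J.

Variance along critical path = 1.778 + 13.444 + 7.111 = 22.333; σ = 4.726 days.
D = μ + z·σ = 41 + 2.326·4.726 = 52.0 days

52.0 days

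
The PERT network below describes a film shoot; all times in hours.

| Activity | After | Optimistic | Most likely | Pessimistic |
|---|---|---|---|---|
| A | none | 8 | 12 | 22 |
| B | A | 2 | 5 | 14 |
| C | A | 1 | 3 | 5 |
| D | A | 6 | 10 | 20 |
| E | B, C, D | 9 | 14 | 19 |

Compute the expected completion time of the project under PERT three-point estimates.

te_A = (8 + 4·12 + 22)/6 = 78/6 = 13
te_B = (2 + 4·5 + 14)/6 = 36/6 = 6
te_C = (1 + 4·3 + 5)/6 = 18/6 = 3
te_D = (6 + 4·10 + 20)/6 = 66/6 = 11
te_E = (9 + 4·14 + 19)/6 = 84/6 = 14

Forward pass:
ES_A = 0; EF_A = 13
ES_B = 13; EF_B = 13+6 = 19
ES_C = 13; EF_C = 13+3 = 16
ES_D = 13; EF_D = 13+11 = 24
ES_E = max(EF_B=19, EF_C=16, EF_D=24) = 24; EF_E = 24+14 = 38
Expected project duration μ = 38 hours. Critical path: A → D → E.

38 hours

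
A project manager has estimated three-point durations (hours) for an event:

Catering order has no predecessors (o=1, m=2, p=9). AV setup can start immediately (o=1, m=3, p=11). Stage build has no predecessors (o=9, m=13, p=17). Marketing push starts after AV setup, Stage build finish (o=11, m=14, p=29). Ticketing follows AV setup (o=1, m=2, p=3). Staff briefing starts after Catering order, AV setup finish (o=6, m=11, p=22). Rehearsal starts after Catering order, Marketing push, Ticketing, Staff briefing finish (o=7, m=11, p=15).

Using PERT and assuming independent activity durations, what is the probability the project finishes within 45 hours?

te_Catering order = (1 + 4·2 + 9)/6 = 18/6 = 3; σ²_Catering order = ((9−1)/6)² = 1.778
te_AV setup = (1 + 4·3 + 11)/6 = 24/6 = 4; σ²_AV setup = ((11−1)/6)² = 2.778
te_Stage build = (9 + 4·13 + 17)/6 = 78/6 = 13; σ²_Stage build = ((17−9)/6)² = 1.778
te_Marketing push = (11 + 4·14 + 29)/6 = 96/6 = 16; σ²_Marketing push = ((29−11)/6)² = 9.000
te_Ticketing = (1 + 4·2 + 3)/6 = 12/6 = 2; σ²_Ticketing = ((3−1)/6)² = 0.111
te_Staff briefing = (6 + 4·11 + 22)/6 = 72/6 = 12; σ²_Staff briefing = ((22−6)/6)² = 7.111
te_Rehearsal = (7 + 4·11 + 15)/6 = 66/6 = 11; σ²_Rehearsal = ((15−7)/6)² = 1.778

Forward pass:
ES_Catering order = 0; EF_Catering order = 3
ES_AV setup = 0; EF_AV setup = 4
ES_Stage build = 0; EF_Stage build = 13
ES_Marketing push = max(EF_AV setup=4, EF_Stage build=13) = 13; EF_Marketing push = 13+16 = 29
ES_Ticketing = 4; EF_Ticketing = 4+2 = 6
ES_Staff briefing = max(EF_Catering order=3, EF_AV setup=4) = 4; EF_Staff briefing = 4+12 = 16
ES_Rehearsal = max(EF_Catering order=3, EF_Marketing push=29, EF_Ticketing=6, EF_Staff briefing=16) = 29; EF_Rehearsal = 29+11 = 40
Expected project duration μ = 40 hours. Critical path: Stage build → Marketing push → Rehearsal.

Variance along critical path = 1.778 + 9.000 + 1.778 = 12.556; σ = √12.556 = 3.543 hours.
Z = (45 − 40) / 3.543 = 1.411
P(T ≤ 45) = Φ(1.411) ≈ 0.921

0.921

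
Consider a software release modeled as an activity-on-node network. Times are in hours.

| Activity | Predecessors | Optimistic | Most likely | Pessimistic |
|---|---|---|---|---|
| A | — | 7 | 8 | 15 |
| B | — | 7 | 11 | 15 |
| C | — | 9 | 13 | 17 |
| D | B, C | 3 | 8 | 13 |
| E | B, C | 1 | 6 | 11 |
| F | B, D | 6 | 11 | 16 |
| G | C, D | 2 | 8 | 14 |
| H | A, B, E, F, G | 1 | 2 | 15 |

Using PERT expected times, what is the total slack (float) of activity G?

te_A = (7 + 4·8 + 15)/6 = 54/6 = 9
te_B = (7 + 4·11 + 15)/6 = 66/6 = 11
te_C = (9 + 4·13 + 17)/6 = 78/6 = 13
te_D = (3 + 4·8 + 13)/6 = 48/6 = 8
te_E = (1 + 4·6 + 11)/6 = 36/6 = 6
te_F = (6 + 4·11 + 16)/6 = 66/6 = 11
te_G = (2 + 4·8 + 14)/6 = 48/6 = 8
te_H = (1 + 4·2 + 15)/6 = 24/6 = 4

Forward pass:
ES_A = 0; EF_A = 9
ES_B = 0; EF_B = 11
ES_C = 0; EF_C = 13
ES_D = max(EF_B=11, EF_C=13) = 13; EF_D = 13+8 = 21
ES_E = max(EF_B=11, EF_C=13) = 13; EF_E = 13+6 = 19
ES_F = max(EF_B=11, EF_D=21) = 21; EF_F = 21+11 = 32
ES_G = max(EF_C=13, EF_D=21) = 21; EF_G = 21+8 = 29
ES_H = max(EF_A=9, EF_B=11, EF_E=19, EF_F=32, EF_G=29) = 32; EF_H = 32+4 = 36
Expected project duration μ = 36 hours. Critical path: C → D → F → H.

Backward pass:
LF_H = 36; LS_H = 36−4 = 32
LF_G = LS_H = 32; LS_G = 32−8 = 24
LF_F = LS_H = 32; LS_F = 32−11 = 21
LF_E = LS_H = 32; LS_E = 32−6 = 26
LF_D = min(LS_F=21, LS_G=24) = 21; LS_D = 21−8 = 13
LF_C = min(LS_D=13, LS_E=26, LS_G=24) = 13; LS_C = 13−13 = 0
LF_B = min(LS_D=13, LS_E=26, LS_F=21, LS_H=32) = 13; LS_B = 13−11 = 2
LF_A = LS_H = 32; LS_A = 32−9 = 23
Slack_G = LS_G − ES_G = 24 − 21 = 3

3 hours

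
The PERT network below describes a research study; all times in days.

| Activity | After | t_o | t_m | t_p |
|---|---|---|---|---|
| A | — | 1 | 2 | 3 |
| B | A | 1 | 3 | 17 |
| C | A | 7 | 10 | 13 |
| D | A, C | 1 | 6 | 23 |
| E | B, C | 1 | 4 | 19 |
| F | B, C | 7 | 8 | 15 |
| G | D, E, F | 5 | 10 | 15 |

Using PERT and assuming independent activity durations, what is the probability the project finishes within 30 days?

te_A = (1 + 4·2 + 3)/6 = 12/6 = 2; σ²_A = ((3−1)/6)² = 0.111
te_B = (1 + 4·3 + 17)/6 = 30/6 = 5; σ²_B = ((17−1)/6)² = 7.111
te_C = (7 + 4·10 + 13)/6 = 60/6 = 10; σ²_C = ((13−7)/6)² = 1.000
te_D = (1 + 4·6 + 23)/6 = 48/6 = 8; σ²_D = ((23−1)/6)² = 13.444
te_E = (1 + 4·4 + 19)/6 = 36/6 = 6; σ²_E = ((19−1)/6)² = 9.000
te_F = (7 + 4·8 + 15)/6 = 54/6 = 9; σ²_F = ((15−7)/6)² = 1.778
te_G = (5 + 4·10 + 15)/6 = 60/6 = 10; σ²_G = ((15−5)/6)² = 2.778

Forward pass:
ES_A = 0; EF_A = 2
ES_B = 2; EF_B = 2+5 = 7
ES_C = 2; EF_C = 2+10 = 12
ES_D = max(EF_A=2, EF_C=12) = 12; EF_D = 12+8 = 20
ES_E = max(EF_B=7, EF_C=12) = 12; EF_E = 12+6 = 18
ES_F = max(EF_B=7, EF_C=12) = 12; EF_F = 12+9 = 21
ES_G = max(EF_D=20, EF_E=18, EF_F=21) = 21; EF_G = 21+10 = 31
Expected project duration μ = 31 days. Critical path: A → C → F → G.

Variance along critical path = 0.111 + 1.000 + 1.778 + 2.778 = 5.667; σ = √5.667 = 2.380 days.
Z = (30 − 31) / 2.380 = -0.420
P(T ≤ 30) = Φ(-0.420) ≈ 0.337

0.337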